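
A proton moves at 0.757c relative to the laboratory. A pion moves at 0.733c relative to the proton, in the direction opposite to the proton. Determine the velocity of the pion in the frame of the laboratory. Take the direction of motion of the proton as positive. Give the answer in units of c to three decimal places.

+0.054c

With v = 0.757 and u' = -0.733 (in units of c),
u = (u' + v)/(1 + u'v/c²):
u = (-0.733 + 0.757) / (1 + (-0.733)·0.757) = 0.0240/0.4451 = 0.0539
(Galilean addition would give +0.024c.)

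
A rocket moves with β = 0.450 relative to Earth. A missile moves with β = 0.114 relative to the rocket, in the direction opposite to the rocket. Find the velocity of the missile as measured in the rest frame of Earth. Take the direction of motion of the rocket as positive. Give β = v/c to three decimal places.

With v = 0.450 and u' = -0.114 (in units of c),
u = (u' + v)/(1 + u'v/c²):
u = (-0.114 + 0.450) / (1 + (-0.114)·0.450) = 0.3360/0.9487 = 0.3542

β = +0.354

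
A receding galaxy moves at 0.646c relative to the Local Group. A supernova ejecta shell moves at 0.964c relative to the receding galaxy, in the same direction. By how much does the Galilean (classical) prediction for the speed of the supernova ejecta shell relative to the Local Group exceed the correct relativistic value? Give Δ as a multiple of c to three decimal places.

Galilean: u_cl = 0.964 + 0.646 = 1.6100.
Relativistic: u_rel = (0.964 + 0.646) / (1 + 0.964·0.646) = 1.6100/1.6227 = 0.9921.
Δ = 1.6100 − 0.9921 = 0.6179.
(The classical prediction exceeds c; the relativistic result does not.)

Δ = 0.618c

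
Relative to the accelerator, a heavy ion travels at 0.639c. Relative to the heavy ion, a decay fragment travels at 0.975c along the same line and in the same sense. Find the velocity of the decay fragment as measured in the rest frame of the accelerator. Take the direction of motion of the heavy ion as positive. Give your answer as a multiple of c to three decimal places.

With v = 0.639 and u' = 0.975 (in units of c),
u = (u' + v)/(1 + u'v/c²):
u = (0.975 + 0.639) / (1 + 0.975·0.639) = 1.6140/1.6230 = 0.9944

0.994c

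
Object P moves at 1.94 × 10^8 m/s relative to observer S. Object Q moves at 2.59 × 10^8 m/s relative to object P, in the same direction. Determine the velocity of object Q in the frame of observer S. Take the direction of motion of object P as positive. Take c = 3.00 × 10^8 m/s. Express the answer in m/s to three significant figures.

In units of c (dividing by 3.00 × 10^8 m/s): v = 0.647, u' = 0.863.
u = (u' + v)/(1 + u'v/c²):
u = (0.863 + 0.647) / (1 + 0.863·0.647) = 1.5100/1.5583 = 0.9690
Converting back: u = 0.9690 × 3.00 × 10^8 m/s.

2.91 × 10^8 m/s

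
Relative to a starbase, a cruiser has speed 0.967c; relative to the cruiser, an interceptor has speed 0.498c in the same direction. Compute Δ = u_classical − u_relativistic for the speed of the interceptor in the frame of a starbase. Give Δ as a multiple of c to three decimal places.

Galilean: u_cl = 0.498 + 0.967 = 1.4650.
Relativistic: u_rel = (0.498 + 0.967) / (1 + 0.498·0.967) = 1.4650/1.4816 = 0.9888.
Δ = 1.4650 − 0.9888 = 0.4762.
(The classical prediction exceeds c; the relativistic result does not.)

Δ = 0.476c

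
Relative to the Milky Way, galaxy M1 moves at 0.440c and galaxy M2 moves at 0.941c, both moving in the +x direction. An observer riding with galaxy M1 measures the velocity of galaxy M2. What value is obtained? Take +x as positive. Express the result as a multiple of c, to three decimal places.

+0.855c

β_A = 0.440, β_B = 0.941.
Transform to A's frame with the inverse velocity-addition law: u' = (u − v)/(1 − uv/c²), taking u = β_B and v = β_A.
u' = (0.941 − 0.440) / (1 − (0.440)(0.941)) = 0.5010/0.5860 = 0.8550.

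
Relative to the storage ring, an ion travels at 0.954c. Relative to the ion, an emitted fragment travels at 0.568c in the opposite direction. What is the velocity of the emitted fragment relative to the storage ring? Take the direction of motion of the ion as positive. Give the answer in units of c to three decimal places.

+0.843c

With v = 0.954 and u' = -0.568 (in units of c),
u = (u' + v)/(1 + u'v/c²):
u = (-0.568 + 0.954) / (1 + (-0.568)·0.954) = 0.3860/0.4581 = 0.8426
(Galilean addition would give +0.386c.)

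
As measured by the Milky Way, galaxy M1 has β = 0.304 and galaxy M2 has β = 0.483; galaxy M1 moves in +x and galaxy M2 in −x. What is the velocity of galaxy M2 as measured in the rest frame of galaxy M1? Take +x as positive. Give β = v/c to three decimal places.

β_A = 0.304, β_B = -0.483.
Transform to A's frame with the inverse velocity-addition law: u' = (u − v)/(1 − uv/c²), taking u = β_B and v = β_A.
u' = (-0.483 − 0.304) / (1 − (0.304)(-0.483)) = -0.7870/1.1468 = -0.6862.

β = -0.686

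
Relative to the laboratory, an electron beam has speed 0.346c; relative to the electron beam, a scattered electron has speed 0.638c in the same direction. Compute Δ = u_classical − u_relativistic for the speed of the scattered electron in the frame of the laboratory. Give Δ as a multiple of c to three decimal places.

Δ = 0.178c

Galilean: u_cl = 0.638 + 0.346 = 0.9840.
Relativistic: u_rel = (0.638 + 0.346) / (1 + 0.638·0.346) = 0.9840/1.2207 = 0.8061.
Δ = 0.9840 − 0.8061 = 0.1779.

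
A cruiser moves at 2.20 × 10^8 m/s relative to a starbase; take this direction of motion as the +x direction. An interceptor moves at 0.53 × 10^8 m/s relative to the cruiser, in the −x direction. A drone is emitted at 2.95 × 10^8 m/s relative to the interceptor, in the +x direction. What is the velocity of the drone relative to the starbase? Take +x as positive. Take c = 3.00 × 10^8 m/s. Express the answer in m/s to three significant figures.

Apply u = (u' + v)/(1 + u'v/c²) successively, working outward toward the starbase.
(Dividing each given speed by c = 3.00 × 10^8 m/s to work in units of c.)
Start: velocity of the cruiser relative to the starbase = 0.7333c.
Compose with the interceptor (u' = -0.177 in the cruiser frame): u_1 = (-0.177 + 0.733) / (1 + (-0.177)·0.733) = 0.5567/0.8704 = 0.6395.
Compose with the drone (u' = 0.983 in the interceptor frame): u_2 = (0.983 + 0.640) / (1 + 0.983·0.640) = 1.6229/1.6289 = 0.9963.
So u = 0.9963 × 3.00 × 10^8 m/s.

+2.99 × 10^8 m/s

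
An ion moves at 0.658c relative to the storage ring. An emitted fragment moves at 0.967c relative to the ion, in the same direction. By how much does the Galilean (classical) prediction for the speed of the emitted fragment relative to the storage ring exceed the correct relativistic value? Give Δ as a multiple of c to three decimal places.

Galilean: u_cl = 0.967 + 0.658 = 1.6250.
Relativistic: u_rel = (0.967 + 0.658) / (1 + 0.967·0.658) = 1.6250/1.6363 = 0.9931.
Δ = 1.6250 − 0.9931 = 0.6319.
(The classical prediction exceeds c; the relativistic result does not.)

Δ = 0.632c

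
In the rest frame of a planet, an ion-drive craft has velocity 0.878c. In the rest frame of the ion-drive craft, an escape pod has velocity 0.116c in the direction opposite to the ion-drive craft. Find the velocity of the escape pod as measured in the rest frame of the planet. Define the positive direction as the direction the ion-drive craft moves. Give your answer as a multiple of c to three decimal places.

With v = 0.878 and u' = -0.116 (in units of c),
u = (u' + v)/(1 + u'v/c²):
u = (-0.116 + 0.878) / (1 + (-0.116)·0.878) = 0.7620/0.8982 = 0.8484
(Galilean addition would give +0.762c.)

+0.848c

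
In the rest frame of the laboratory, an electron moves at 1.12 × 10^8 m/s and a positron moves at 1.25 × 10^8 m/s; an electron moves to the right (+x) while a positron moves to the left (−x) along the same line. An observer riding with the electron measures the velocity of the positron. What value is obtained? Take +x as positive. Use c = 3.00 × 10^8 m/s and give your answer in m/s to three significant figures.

-2.05 × 10^8 m/s

β_A = 0.373, β_B = -0.417 (dividing each by c = 3.00 × 10^8 m/s).
Transform to A's frame with the inverse velocity-addition law: u' = (u − v)/(1 − uv/c²), taking u = β_B and v = β_A.
u' = (-0.417 − 0.373) / (1 − (0.373)(-0.417)) = -0.7900/1.1556 = -0.6837.
u' = -0.6837 × 3.00 × 10^8 m/s.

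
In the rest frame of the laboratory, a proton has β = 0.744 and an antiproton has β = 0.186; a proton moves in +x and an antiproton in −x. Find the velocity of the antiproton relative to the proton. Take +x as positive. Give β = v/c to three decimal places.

β = -0.817

β_A = 0.744, β_B = -0.186.
Transform to A's frame with the inverse velocity-addition law: u' = (u − v)/(1 − uv/c²), taking u = β_B and v = β_A.
u' = (-0.186 − 0.744) / (1 − (0.744)(-0.186)) = -0.9300/1.1384 = -0.8169.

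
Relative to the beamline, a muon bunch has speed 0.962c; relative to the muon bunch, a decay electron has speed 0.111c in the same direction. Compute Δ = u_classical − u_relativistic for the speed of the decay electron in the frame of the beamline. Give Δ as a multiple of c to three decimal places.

Δ = 0.104c

Galilean: u_cl = 0.111 + 0.962 = 1.0730.
Relativistic: u_rel = (0.111 + 0.962) / (1 + 0.111·0.962) = 1.0730/1.1068 = 0.9695.
Δ = 1.0730 − 0.9695 = 0.1035.
(The classical prediction exceeds c; the relativistic result does not.)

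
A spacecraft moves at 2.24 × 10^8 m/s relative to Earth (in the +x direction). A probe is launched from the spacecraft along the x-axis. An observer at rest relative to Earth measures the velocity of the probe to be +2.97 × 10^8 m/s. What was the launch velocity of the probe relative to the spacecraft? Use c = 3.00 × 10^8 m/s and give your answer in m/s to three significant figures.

v = 0.747c, u = 0.990c.
Invert the composition law: u' = (u − v)/(1 − uv/c²).
u' = (0.990 − 0.747) / (1 − (0.990)(0.747)) = 0.2433/0.2608 = 0.9330.
u' = 0.9330 × 3.00 × 10^8 m/s.

+2.80 × 10^8 m/s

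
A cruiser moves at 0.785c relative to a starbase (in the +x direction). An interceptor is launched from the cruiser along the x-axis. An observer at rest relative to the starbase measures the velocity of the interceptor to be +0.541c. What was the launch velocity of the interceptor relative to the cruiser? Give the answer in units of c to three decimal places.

-0.424c

Invert the composition law: u' = (u − v)/(1 − uv/c²).
u' = (0.541 − 0.785) / (1 − (0.541)(0.785)) = -0.2440/0.5753 = -0.4241.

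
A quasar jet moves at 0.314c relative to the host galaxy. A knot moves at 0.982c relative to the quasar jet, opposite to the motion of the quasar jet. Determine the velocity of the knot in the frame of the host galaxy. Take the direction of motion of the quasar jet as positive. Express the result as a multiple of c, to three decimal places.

With v = 0.314 and u' = -0.982 (in units of c),
u = (u' + v)/(1 + u'v/c²):
u = (-0.982 + 0.314) / (1 + (-0.982)·0.314) = -0.6680/0.6917 = -0.9658
(Galilean addition would give -0.668c.)

-0.966c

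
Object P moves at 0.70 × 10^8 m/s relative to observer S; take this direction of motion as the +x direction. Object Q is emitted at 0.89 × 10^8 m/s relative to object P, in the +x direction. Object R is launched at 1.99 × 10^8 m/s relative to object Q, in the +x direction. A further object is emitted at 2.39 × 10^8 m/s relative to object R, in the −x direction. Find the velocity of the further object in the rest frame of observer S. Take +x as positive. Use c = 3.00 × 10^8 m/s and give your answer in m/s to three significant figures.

+7.43 × 10^7 m/s

Apply u = (u' + v)/(1 + u'v/c²) successively, working outward toward observer S.
(Dividing each given speed by c = 3.00 × 10^8 m/s to work in units of c.)
Start: velocity of object P relative to observer S = 0.2333c.
Compose with object Q (u' = 0.297 in object P frame): u_1 = (0.297 + 0.233) / (1 + 0.297·0.233) = 0.5300/1.0692 = 0.4957.
Compose with object R (u' = 0.663 in object Q frame): u_2 = (0.663 + 0.496) / (1 + 0.663·0.496) = 1.1590/1.3288 = 0.8722.
Compose with the further object (u' = -0.797 in object R frame): u_3 = (-0.797 + 0.872) / (1 + (-0.797)·0.872) = 0.0756/0.3051 = 0.2476.
So u = 0.2476 × 3.00 × 10^8 m/s.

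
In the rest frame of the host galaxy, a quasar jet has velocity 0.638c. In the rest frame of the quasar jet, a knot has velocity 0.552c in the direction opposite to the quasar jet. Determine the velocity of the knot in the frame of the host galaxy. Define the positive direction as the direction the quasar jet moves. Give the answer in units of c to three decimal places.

+0.133c

With v = 0.638 and u' = -0.552 (in units of c),
u = (u' + v)/(1 + u'v/c²):
u = (-0.552 + 0.638) / (1 + (-0.552)·0.638) = 0.0860/0.6478 = 0.1328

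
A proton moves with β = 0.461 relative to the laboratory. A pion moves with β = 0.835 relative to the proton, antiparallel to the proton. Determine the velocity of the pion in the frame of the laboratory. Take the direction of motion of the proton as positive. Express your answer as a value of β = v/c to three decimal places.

β = -0.608

With v = 0.461 and u' = -0.835 (in units of c),
u = (u' + v)/(1 + u'v/c²):
u = (-0.835 + 0.461) / (1 + (-0.835)·0.461) = -0.3740/0.6151 = -0.6081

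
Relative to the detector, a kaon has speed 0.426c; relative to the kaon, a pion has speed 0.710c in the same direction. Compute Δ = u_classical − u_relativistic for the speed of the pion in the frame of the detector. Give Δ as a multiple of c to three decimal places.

Galilean: u_cl = 0.710 + 0.426 = 1.1360.
Relativistic: u_rel = (0.710 + 0.426) / (1 + 0.710·0.426) = 1.1360/1.3025 = 0.8722.
Δ = 1.1360 − 0.8722 = 0.2638.
(The classical prediction exceeds c; the relativistic result does not.)

Δ = 0.264c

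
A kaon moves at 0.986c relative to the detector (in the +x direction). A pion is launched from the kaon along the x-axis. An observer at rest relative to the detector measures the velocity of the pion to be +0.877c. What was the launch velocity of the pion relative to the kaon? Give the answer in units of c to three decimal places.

Invert the composition law: u' = (u − v)/(1 − uv/c²).
u' = (0.877 − 0.986) / (1 − (0.877)(0.986)) = -0.1090/0.1353 = -0.8057.

-0.806c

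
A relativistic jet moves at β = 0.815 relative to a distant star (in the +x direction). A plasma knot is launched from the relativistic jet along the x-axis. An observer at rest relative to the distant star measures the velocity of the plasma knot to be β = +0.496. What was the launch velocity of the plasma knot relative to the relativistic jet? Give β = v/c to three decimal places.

β = -0.535

Invert the composition law: u' = (u − v)/(1 − uv/c²).
u' = (0.496 − 0.815) / (1 − (0.496)(0.815)) = -0.3190/0.5958 = -0.5355.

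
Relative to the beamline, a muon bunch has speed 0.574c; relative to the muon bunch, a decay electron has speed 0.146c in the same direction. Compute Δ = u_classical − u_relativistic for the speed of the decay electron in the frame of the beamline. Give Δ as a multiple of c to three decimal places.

Δ = 0.056c

Galilean: u_cl = 0.146 + 0.574 = 0.7200.
Relativistic: u_rel = (0.146 + 0.574) / (1 + 0.146·0.574) = 0.7200/1.0838 = 0.6643.
Δ = 0.7200 − 0.6643 = 0.0557.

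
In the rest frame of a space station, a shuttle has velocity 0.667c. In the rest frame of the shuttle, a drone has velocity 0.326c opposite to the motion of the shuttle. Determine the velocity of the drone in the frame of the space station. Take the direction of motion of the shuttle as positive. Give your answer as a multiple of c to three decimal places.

With v = 0.667 and u' = -0.326 (in units of c),
u = (u' + v)/(1 + u'v/c²):
u = (-0.326 + 0.667) / (1 + (-0.326)·0.667) = 0.3410/0.7826 = 0.4358

+0.436c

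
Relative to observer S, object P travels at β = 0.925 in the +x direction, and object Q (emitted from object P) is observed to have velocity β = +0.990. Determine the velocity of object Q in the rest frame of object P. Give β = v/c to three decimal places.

β = +0.772

Invert the composition law: u' = (u − v)/(1 − uv/c²).
u' = (0.990 − 0.925) / (1 − (0.990)(0.925)) = 0.0650/0.0843 = 0.7715.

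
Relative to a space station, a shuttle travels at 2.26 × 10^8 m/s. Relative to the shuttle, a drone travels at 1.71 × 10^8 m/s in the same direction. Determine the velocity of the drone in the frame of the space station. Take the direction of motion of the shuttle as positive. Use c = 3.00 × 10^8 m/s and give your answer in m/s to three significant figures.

2.78 × 10^8 m/s

In units of c (dividing by 3.00 × 10^8 m/s): v = 0.753, u' = 0.570.
u = (u' + v)/(1 + u'v/c²):
u = (0.570 + 0.753) / (1 + 0.570·0.753) = 1.3233/1.4294 = 0.9258
Converting back: u = 0.9258 × 3.00 × 10^8 m/s.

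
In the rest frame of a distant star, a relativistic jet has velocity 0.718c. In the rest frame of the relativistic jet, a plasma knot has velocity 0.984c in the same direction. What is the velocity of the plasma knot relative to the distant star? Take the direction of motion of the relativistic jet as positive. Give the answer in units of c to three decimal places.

0.997c

With v = 0.718 and u' = 0.984 (in units of c),
u = (u' + v)/(1 + u'v/c²):
u = (0.984 + 0.718) / (1 + 0.984·0.718) = 1.7020/1.7065 = 0.9974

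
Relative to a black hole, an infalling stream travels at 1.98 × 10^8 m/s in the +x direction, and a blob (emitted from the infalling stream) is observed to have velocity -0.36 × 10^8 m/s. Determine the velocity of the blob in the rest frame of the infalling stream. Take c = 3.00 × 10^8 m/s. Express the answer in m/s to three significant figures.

-2.17 × 10^8 m/s

v = 0.660c, u = -0.120c.
Invert the composition law: u' = (u − v)/(1 − uv/c²).
u' = (-0.120 − 0.660) / (1 − (-0.120)(0.660)) = -0.7800/1.0792 = -0.7228.
u' = -0.7228 × 3.00 × 10^8 m/s.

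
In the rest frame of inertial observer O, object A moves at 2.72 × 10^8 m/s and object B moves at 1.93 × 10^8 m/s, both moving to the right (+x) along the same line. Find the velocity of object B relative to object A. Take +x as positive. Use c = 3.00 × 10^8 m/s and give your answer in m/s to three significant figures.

-1.90 × 10^8 m/s

β_A = 0.907, β_B = 0.643 (dividing each by c = 3.00 × 10^8 m/s).
Transform to A's frame with the inverse velocity-addition law: u' = (u − v)/(1 − uv/c²), taking u = β_B and v = β_A.
u' = (0.643 − 0.907) / (1 − (0.907)(0.643)) = -0.2633/0.4167 = -0.6319.
u' = -0.6319 × 3.00 × 10^8 m/s.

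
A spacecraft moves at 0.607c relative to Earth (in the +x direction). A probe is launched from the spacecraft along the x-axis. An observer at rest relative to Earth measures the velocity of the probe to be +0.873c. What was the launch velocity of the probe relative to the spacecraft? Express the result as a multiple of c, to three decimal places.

Invert the composition law: u' = (u − v)/(1 − uv/c²).
u' = (0.873 − 0.607) / (1 − (0.873)(0.607)) = 0.2660/0.4701 = 0.5659.

+0.566c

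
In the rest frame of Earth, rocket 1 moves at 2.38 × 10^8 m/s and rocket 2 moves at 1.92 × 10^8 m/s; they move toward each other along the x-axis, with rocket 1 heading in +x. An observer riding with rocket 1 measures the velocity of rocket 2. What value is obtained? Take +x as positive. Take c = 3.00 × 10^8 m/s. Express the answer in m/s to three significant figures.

-2.85 × 10^8 m/s

β_A = 0.793, β_B = -0.640 (dividing each by c = 3.00 × 10^8 m/s).
Transform to A's frame with the inverse velocity-addition law: u' = (u − v)/(1 − uv/c²), taking u = β_B and v = β_A.
u' = (-0.640 − 0.793) / (1 − (0.793)(-0.640)) = -1.4333/1.5077 = -0.9507.
u' = -0.9507 × 3.00 × 10^8 m/s.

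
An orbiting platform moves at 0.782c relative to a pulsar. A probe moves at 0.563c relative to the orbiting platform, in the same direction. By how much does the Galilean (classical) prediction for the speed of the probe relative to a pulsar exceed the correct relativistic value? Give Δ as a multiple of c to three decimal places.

Δ = 0.411c

Galilean: u_cl = 0.563 + 0.782 = 1.3450.
Relativistic: u_rel = (0.563 + 0.782) / (1 + 0.563·0.782) = 1.3450/1.4403 = 0.9339.
Δ = 1.3450 − 0.9339 = 0.4111.
(The classical prediction exceeds c; the relativistic result does not.)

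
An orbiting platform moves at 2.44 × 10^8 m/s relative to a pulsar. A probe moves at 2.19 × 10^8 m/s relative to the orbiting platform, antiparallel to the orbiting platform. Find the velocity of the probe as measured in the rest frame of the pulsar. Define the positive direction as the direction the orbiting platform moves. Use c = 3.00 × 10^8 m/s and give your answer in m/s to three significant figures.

+6.15 × 10^7 m/s

In units of c (dividing by 3.00 × 10^8 m/s): v = 0.813, u' = -0.730.
u = (u' + v)/(1 + u'v/c²):
u = (-0.730 + 0.813) / (1 + (-0.730)·0.813) = 0.0833/0.4063 = 0.2051
Converting back: u = 0.2051 × 3.00 × 10^8 m/s.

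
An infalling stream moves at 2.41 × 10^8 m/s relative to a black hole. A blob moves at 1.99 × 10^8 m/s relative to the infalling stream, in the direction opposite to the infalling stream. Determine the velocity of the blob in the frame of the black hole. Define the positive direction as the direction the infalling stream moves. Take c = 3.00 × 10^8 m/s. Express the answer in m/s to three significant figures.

In units of c (dividing by 3.00 × 10^8 m/s): v = 0.803, u' = -0.663.
u = (u' + v)/(1 + u'v/c²):
u = (-0.663 + 0.803) / (1 + (-0.663)·0.803) = 0.1400/0.4671 = 0.2997
Converting back: u = 0.2997 × 3.00 × 10^8 m/s.

+8.99 × 10^7 m/s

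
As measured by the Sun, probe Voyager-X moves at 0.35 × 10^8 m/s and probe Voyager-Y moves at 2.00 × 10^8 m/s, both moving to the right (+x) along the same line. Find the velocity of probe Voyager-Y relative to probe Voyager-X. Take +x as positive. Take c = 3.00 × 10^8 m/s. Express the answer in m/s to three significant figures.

+1.79 × 10^8 m/s

β_A = 0.117, β_B = 0.667 (dividing each by c = 3.00 × 10^8 m/s).
Transform to A's frame with the inverse velocity-addition law: u' = (u − v)/(1 − uv/c²), taking u = β_B and v = β_A.
u' = (0.667 − 0.117) / (1 − (0.117)(0.667)) = 0.5500/0.9222 = 0.5964.
u' = 0.5964 × 3.00 × 10^8 m/s.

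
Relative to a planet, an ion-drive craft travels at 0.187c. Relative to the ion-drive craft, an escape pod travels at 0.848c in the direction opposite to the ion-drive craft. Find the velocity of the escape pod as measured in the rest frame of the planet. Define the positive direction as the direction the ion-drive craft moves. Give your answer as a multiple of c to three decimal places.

-0.786c

With v = 0.187 and u' = -0.848 (in units of c),
u = (u' + v)/(1 + u'v/c²):
u = (-0.848 + 0.187) / (1 + (-0.848)·0.187) = -0.6610/0.8414 = -0.7856
(Galilean addition would give -0.661c.)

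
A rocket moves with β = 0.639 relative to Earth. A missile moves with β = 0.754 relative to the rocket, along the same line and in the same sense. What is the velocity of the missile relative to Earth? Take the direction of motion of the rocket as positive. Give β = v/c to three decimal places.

β = 0.940

With v = 0.639 and u' = 0.754 (in units of c),
u = (u' + v)/(1 + u'v/c²):
u = (0.754 + 0.639) / (1 + 0.754·0.639) = 1.3930/1.4818 = 0.9401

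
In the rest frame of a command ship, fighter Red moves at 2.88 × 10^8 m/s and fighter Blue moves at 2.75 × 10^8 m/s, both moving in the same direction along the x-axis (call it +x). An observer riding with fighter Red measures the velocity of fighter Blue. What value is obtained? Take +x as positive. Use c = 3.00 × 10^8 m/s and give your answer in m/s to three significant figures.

β_A = 0.960, β_B = 0.917 (dividing each by c = 3.00 × 10^8 m/s).
Transform to A's frame with the inverse velocity-addition law: u' = (u − v)/(1 − uv/c²), taking u = β_B and v = β_A.
u' = (0.917 − 0.960) / (1 − (0.960)(0.917)) = -0.0433/0.1200 = -0.3611.
u' = -0.3611 × 3.00 × 10^8 m/s.

-1.08 × 10^8 m/s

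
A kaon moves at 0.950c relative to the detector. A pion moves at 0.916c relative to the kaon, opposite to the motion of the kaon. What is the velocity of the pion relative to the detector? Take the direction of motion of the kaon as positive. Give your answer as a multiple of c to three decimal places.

With v = 0.950 and u' = -0.916 (in units of c),
u = (u' + v)/(1 + u'v/c²):
u = (-0.916 + 0.950) / (1 + (-0.916)·0.950) = 0.0340/0.1298 = 0.2619
(Galilean addition would give +0.034c.)

+0.262c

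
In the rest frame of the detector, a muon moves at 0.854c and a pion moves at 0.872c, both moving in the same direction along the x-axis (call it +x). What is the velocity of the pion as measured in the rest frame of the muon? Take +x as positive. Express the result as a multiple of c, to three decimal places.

β_A = 0.854, β_B = 0.872.
Transform to A's frame with the inverse velocity-addition law: u' = (u − v)/(1 − uv/c²), taking u = β_B and v = β_A.
u' = (0.872 − 0.854) / (1 − (0.854)(0.872)) = 0.0180/0.2553 = 0.0705.

+0.071c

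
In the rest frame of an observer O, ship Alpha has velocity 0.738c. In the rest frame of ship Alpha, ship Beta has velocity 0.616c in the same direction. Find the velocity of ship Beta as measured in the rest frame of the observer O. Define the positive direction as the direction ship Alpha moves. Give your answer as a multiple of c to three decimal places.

With v = 0.738 and u' = 0.616 (in units of c),
u = (u' + v)/(1 + u'v/c²):
u = (0.616 + 0.738) / (1 + 0.616·0.738) = 1.3540/1.4546 = 0.9308

0.931c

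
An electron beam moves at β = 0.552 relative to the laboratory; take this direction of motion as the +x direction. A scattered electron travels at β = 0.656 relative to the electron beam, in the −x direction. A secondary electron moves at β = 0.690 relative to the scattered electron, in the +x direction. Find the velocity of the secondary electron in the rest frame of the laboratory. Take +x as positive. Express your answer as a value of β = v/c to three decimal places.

β = +0.594

Apply u = (u' + v)/(1 + u'v/c²) successively, working outward toward the laboratory.
Start: velocity of the electron beam relative to the laboratory = 0.5520c.
Compose with the scattered electron (u' = -0.656 in the electron beam frame): u_1 = (-0.656 + 0.552) / (1 + (-0.656)·0.552) = -0.1040/0.6379 = -0.1630.
Compose with the secondary electron (u' = 0.690 in the scattered electron frame): u_2 = (0.690 + (-0.163)) / (1 + 0.690·(-0.163)) = 0.5270/0.8875 = 0.5938.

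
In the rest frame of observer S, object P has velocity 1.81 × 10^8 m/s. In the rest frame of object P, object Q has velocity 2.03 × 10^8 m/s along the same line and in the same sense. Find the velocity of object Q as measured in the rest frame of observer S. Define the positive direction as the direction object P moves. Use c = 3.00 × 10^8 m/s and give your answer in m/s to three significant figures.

In units of c (dividing by 3.00 × 10^8 m/s): v = 0.603, u' = 0.677.
u = (u' + v)/(1 + u'v/c²):
u = (0.677 + 0.603) / (1 + 0.677·0.603) = 1.2800/1.4083 = 0.9089
Converting back: u = 0.9089 × 3.00 × 10^8 m/s.

2.73 × 10^8 m/s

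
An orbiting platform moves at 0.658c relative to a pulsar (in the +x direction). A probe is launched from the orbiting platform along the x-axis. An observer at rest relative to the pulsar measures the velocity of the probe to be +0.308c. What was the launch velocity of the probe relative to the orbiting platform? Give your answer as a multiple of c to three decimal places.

Invert the composition law: u' = (u − v)/(1 − uv/c²).
u' = (0.308 − 0.658) / (1 − (0.308)(0.658)) = -0.3500/0.7973 = -0.4390.

-0.439c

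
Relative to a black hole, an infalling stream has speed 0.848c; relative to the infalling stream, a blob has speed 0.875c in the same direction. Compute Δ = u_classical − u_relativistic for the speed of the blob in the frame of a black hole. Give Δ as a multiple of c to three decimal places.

Galilean: u_cl = 0.875 + 0.848 = 1.7230.
Relativistic: u_rel = (0.875 + 0.848) / (1 + 0.875·0.848) = 1.7230/1.7420 = 0.9891.
Δ = 1.7230 − 0.9891 = 0.7339.
(The classical prediction exceeds c; the relativistic result does not.)

Δ = 0.734c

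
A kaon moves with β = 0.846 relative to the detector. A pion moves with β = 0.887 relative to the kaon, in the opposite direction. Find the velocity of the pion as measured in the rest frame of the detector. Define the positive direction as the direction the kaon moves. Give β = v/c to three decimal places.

With v = 0.846 and u' = -0.887 (in units of c),
u = (u' + v)/(1 + u'v/c²):
u = (-0.887 + 0.846) / (1 + (-0.887)·0.846) = -0.0410/0.2496 = -0.1643

β = -0.164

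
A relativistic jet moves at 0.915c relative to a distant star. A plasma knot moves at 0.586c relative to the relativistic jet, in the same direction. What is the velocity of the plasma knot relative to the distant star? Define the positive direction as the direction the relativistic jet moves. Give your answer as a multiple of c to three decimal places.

0.977c

With v = 0.915 and u' = 0.586 (in units of c),
u = (u' + v)/(1 + u'v/c²):
u = (0.586 + 0.915) / (1 + 0.586·0.915) = 1.5010/1.5362 = 0.9771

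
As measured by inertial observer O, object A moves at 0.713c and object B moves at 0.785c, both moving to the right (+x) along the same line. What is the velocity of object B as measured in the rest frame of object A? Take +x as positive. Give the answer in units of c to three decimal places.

+0.164c

β_A = 0.713, β_B = 0.785.
Transform to A's frame with the inverse velocity-addition law: u' = (u − v)/(1 − uv/c²), taking u = β_B and v = β_A.
u' = (0.785 − 0.713) / (1 − (0.713)(0.785)) = 0.0720/0.4403 = 0.1635.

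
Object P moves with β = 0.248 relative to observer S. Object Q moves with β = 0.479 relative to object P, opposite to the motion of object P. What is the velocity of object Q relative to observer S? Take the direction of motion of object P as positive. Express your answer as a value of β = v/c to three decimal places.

With v = 0.248 and u' = -0.479 (in units of c),
u = (u' + v)/(1 + u'v/c²):
u = (-0.479 + 0.248) / (1 + (-0.479)·0.248) = -0.2310/0.8812 = -0.2621
(Galilean addition would give -0.231c.)

β = -0.262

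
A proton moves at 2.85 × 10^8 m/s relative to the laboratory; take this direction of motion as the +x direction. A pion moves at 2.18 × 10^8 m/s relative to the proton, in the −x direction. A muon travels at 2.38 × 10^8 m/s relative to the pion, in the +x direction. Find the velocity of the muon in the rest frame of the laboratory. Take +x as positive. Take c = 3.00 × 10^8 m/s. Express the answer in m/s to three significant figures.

Apply u = (u' + v)/(1 + u'v/c²) successively, working outward toward the laboratory.
(Dividing each given speed by c = 3.00 × 10^8 m/s to work in units of c.)
Start: velocity of the proton relative to the laboratory = 0.9500c.
Compose with the pion (u' = -0.727 in the proton frame): u_1 = (-0.727 + 0.950) / (1 + (-0.727)·0.950) = 0.2233/0.3097 = 0.7212.
Compose with the muon (u' = 0.793 in the pion frame): u_2 = (0.793 + 0.721) / (1 + 0.793·0.721) = 1.5145/1.5722 = 0.9634.
So u = 0.9634 × 3.00 × 10^8 m/s.

+2.89 × 10^8 m/s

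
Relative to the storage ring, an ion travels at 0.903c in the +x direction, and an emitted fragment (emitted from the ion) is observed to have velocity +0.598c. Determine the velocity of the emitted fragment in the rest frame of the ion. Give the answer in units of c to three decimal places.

Invert the composition law: u' = (u − v)/(1 − uv/c²).
u' = (0.598 − 0.903) / (1 − (0.598)(0.903)) = -0.3050/0.4600 = -0.6630.

-0.663c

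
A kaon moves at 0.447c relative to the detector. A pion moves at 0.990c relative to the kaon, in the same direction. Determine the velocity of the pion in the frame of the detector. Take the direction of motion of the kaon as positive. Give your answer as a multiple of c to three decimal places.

0.996c

With v = 0.447 and u' = 0.990 (in units of c),
u = (u' + v)/(1 + u'v/c²):
u = (0.990 + 0.447) / (1 + 0.990·0.447) = 1.4370/1.4425 = 0.9962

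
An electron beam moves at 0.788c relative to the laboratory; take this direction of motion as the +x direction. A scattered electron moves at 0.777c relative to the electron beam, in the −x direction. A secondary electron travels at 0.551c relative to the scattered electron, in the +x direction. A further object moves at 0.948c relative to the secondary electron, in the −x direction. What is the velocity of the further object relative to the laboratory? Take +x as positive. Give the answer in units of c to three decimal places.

Apply u = (u' + v)/(1 + u'v/c²) successively, working outward toward the laboratory.
Start: velocity of the electron beam relative to the laboratory = 0.7880c.
Compose with the scattered electron (u' = -0.777 in the electron beam frame): u_1 = (-0.777 + 0.788) / (1 + (-0.777)·0.788) = 0.0110/0.3877 = 0.0284.
Compose with the secondary electron (u' = 0.551 in the scattered electron frame): u_2 = (0.551 + 0.028) / (1 + 0.551·0.028) = 0.5794/1.0156 = 0.5705.
Compose with the further object (u' = -0.948 in the secondary electron frame): u_3 = (-0.948 + 0.570) / (1 + (-0.948)·0.570) = -0.3775/0.4592 = -0.8222.

-0.822c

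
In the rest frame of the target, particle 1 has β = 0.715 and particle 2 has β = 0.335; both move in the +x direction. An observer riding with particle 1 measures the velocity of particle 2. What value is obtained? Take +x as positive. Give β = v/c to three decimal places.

β = -0.500

β_A = 0.715, β_B = 0.335.
Transform to A's frame with the inverse velocity-addition law: u' = (u − v)/(1 − uv/c²), taking u = β_B and v = β_A.
u' = (0.335 − 0.715) / (1 − (0.715)(0.335)) = -0.3800/0.7605 = -0.4997.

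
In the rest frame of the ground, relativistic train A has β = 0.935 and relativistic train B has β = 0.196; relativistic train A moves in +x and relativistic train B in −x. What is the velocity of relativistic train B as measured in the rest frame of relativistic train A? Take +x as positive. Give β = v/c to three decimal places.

β_A = 0.935, β_B = -0.196.
Transform to A's frame with the inverse velocity-addition law: u' = (u − v)/(1 − uv/c²), taking u = β_B and v = β_A.
u' = (-0.196 − 0.935) / (1 − (0.935)(-0.196)) = -1.1310/1.1833 = -0.9558.

β = -0.956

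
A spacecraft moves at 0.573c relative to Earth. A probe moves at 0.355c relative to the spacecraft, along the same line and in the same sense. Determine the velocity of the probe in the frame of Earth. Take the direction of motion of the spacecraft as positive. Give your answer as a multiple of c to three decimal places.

With v = 0.573 and u' = 0.355 (in units of c),
u = (u' + v)/(1 + u'v/c²):
u = (0.355 + 0.573) / (1 + 0.355·0.573) = 0.9280/1.2034 = 0.7711
(Galilean addition would give +0.928c.)

0.771c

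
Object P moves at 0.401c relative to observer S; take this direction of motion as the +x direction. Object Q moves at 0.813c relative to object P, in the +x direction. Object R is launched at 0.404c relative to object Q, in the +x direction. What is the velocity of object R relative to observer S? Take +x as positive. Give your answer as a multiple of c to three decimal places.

0.963c

Apply u = (u' + v)/(1 + u'v/c²) successively, working outward toward observer S.
Start: velocity of object P relative to observer S = 0.4010c.
Compose with object Q (u' = 0.813 in object P frame): u_1 = (0.813 + 0.401) / (1 + 0.813·0.401) = 1.2140/1.3260 = 0.9155.
Compose with object R (u' = 0.404 in object Q frame): u_2 = (0.404 + 0.916) / (1 + 0.404·0.916) = 1.3195/1.3699 = 0.9632.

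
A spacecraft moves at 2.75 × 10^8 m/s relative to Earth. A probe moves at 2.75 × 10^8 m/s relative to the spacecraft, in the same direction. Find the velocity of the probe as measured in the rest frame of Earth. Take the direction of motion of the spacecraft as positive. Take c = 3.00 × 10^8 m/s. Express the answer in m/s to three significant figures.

2.99 × 10^8 m/s

In units of c (dividing by 3.00 × 10^8 m/s): v = 0.917, u' = 0.917.
u = (u' + v)/(1 + u'v/c²):
u = (0.917 + 0.917) / (1 + 0.917·0.917) = 1.8333/1.8403 = 0.9962
(Galilean addition would give +1.833c, exceeding c.)
Converting back: u = 0.9962 × 3.00 × 10^8 m/s.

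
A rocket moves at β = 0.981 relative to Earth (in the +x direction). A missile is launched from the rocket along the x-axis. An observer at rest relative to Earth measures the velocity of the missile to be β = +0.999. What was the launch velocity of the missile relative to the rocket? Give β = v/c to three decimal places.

Invert the composition law: u' = (u − v)/(1 − uv/c²).
u' = (0.999 − 0.981) / (1 − (0.999)(0.981)) = 0.0180/0.0200 = 0.9009.

β = +0.901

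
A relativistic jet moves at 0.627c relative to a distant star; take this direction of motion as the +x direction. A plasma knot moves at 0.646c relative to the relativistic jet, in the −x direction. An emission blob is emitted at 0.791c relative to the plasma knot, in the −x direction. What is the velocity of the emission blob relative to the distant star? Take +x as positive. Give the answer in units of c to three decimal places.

-0.803c

Apply u = (u' + v)/(1 + u'v/c²) successively, working outward toward the distant star.
Start: velocity of the relativistic jet relative to the distant star = 0.6270c.
Compose with the plasma knot (u' = -0.646 in the relativistic jet frame): u_1 = (-0.646 + 0.627) / (1 + (-0.646)·0.627) = -0.0190/0.5950 = -0.0319.
Compose with the emission blob (u' = -0.791 in the plasma knot frame): u_2 = (-0.791 + (-0.032)) / (1 + (-0.791)·(-0.032)) = -0.8229/1.0253 = -0.8027.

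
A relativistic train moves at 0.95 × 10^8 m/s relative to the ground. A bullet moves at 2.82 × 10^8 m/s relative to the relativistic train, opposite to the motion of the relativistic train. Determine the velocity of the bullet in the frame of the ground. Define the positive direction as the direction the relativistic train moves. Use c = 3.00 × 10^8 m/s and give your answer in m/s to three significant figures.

-2.66 × 10^8 m/s

In units of c (dividing by 3.00 × 10^8 m/s): v = 0.317, u' = -0.940.
u = (u' + v)/(1 + u'v/c²):
u = (-0.940 + 0.317) / (1 + (-0.940)·0.317) = -0.6233/0.7023 = -0.8875
Converting back: u = -0.8875 × 3.00 × 10^8 m/s.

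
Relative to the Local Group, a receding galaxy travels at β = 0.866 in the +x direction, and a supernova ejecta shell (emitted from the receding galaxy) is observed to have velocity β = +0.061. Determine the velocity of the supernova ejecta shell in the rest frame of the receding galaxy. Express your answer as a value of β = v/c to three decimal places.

β = -0.850

Invert the composition law: u' = (u − v)/(1 − uv/c²).
u' = (0.061 − 0.866) / (1 − (0.061)(0.866)) = -0.8050/0.9472 = -0.8499.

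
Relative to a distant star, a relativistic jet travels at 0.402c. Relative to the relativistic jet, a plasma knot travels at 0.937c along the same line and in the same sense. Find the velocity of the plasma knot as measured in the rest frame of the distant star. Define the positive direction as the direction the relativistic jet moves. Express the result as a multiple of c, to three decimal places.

0.973c

With v = 0.402 and u' = 0.937 (in units of c),
u = (u' + v)/(1 + u'v/c²):
u = (0.937 + 0.402) / (1 + 0.937·0.402) = 1.3390/1.3767 = 0.9726
(Galilean addition would give +1.339c, exceeding c.)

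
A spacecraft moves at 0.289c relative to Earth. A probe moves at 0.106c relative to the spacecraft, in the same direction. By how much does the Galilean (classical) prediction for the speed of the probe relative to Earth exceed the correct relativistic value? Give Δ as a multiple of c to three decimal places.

Galilean: u_cl = 0.106 + 0.289 = 0.3950.
Relativistic: u_rel = (0.106 + 0.289) / (1 + 0.106·0.289) = 0.3950/1.0306 = 0.3833.
Δ = 0.3950 − 0.3833 = 0.0117.

Δ = 0.012c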